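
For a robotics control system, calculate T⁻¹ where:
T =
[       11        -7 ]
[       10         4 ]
det(T) = 114
T⁻¹ =
[     2/57     7/114 ]
[    -5/57    11/114 ]

For a 2×2 matrix T = [[a, b], [c, d]] with det(T) ≠ 0, T⁻¹ = (1/det(T)) * [[d, -b], [-c, a]].
det(T) = (11)*(4) - (-7)*(10) = 44 + 70 = 114.
T⁻¹ = (1/114) * [[4, 7], [-10, 11]].
Dividing each entry by 114 and reducing:
T⁻¹ =
[     2/57     7/114 ]
[    -5/57    11/114 ]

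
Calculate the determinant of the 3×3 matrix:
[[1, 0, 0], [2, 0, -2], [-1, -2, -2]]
-4

Expansion along first row:
det = 1·det([[0,-2],[-2,-2]]) - 0·det([[2,-2],[-1,-2]]) + 0·det([[2,0],[-1,-2]])
    = 1·(0·-2 - -2·-2) - 0·(2·-2 - -2·-1) + 0·(2·-2 - 0·-1)
    = 1·-4 - 0·-6 + 0·-4
    = -4 + 0 + 0 = -4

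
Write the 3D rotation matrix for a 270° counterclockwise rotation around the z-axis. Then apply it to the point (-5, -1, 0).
R = [[0, 1, 0], [-1, 0, 0], [0, 0, 1]]; R·(-5, -1, 0) = (-1, 5, 0)

Rotation matrix for 270° around z-axis:
cos(270°) = 0, sin(270°) = -1
R = [[0, 1, 0], [-1, 0, 0], [0, 0, 1]]
Apply to (-5, -1, 0): R·[-5, -1, 0]ᵀ = (-1, 5, 0)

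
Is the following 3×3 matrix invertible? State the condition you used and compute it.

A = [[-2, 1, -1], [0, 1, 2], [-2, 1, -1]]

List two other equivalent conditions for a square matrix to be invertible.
No, not invertible; det(A) = 0 (two rows are equal, so the rows are linearly dependent). Equivalent conditions (failing for this A): rank(A) < 3; Ax = 0 has non-trivial solutions; 0 is an eigenvalue; the columns are linearly dependent.

To check invertibility, compute det(A).
In this matrix, row 0 and the last row are identical, so one row is a scalar multiple of another and the rows are linearly dependent.
A matrix with linearly dependent rows has det = 0 and is not invertible.
Equivalent failed conditions:
- rank(A) < 3.
- Ax = 0 has non-trivial solutions.
- 0 is an eigenvalue.
- The columns are linearly dependent.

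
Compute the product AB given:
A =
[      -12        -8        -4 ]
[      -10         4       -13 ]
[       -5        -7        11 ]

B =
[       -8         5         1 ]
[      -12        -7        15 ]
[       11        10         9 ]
AB =
[      148       -44      -168 ]
[     -111      -208       -67 ]
[      245       134       -11 ]

Matrix multiplication: (AB)[i][j] = sum over k of A[i][k] * B[k][j].
  (AB)[0][0] = (-12)*(-8) + (-8)*(-12) + (-4)*(11) = 148
  (AB)[0][1] = (-12)*(5) + (-8)*(-7) + (-4)*(10) = -44
  (AB)[0][2] = (-12)*(1) + (-8)*(15) + (-4)*(9) = -168
  (AB)[1][0] = (-10)*(-8) + (4)*(-12) + (-13)*(11) = -111
  (AB)[1][1] = (-10)*(5) + (4)*(-7) + (-13)*(10) = -208
  (AB)[1][2] = (-10)*(1) + (4)*(15) + (-13)*(9) = -67
  (AB)[2][0] = (-5)*(-8) + (-7)*(-12) + (11)*(11) = 245
  (AB)[2][1] = (-5)*(5) + (-7)*(-7) + (11)*(10) = 134
  (AB)[2][2] = (-5)*(1) + (-7)*(15) + (11)*(9) = -11
AB =
[      148       -44      -168 ]
[     -111      -208       -67 ]
[      245       134       -11 ]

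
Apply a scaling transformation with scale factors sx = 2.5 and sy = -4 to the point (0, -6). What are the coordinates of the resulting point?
(0.0, 24)

Scaling matrix:
[[2.50, 0], [0, -4]]
Result: (0 × 2.5, -6 × -4) = (0.0, 24)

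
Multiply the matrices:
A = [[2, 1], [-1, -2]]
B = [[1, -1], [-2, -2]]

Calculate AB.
[[0, -4], [3, 5]]

Each entry (i,j) of AB = sum over k of A[i][k]*B[k][j].
(AB)[0][0] = (2)*(1) + (1)*(-2) = 0
(AB)[0][1] = (2)*(-1) + (1)*(-2) = -4
(AB)[1][0] = (-1)*(1) + (-2)*(-2) = 3
(AB)[1][1] = (-1)*(-1) + (-2)*(-2) = 5
AB = [[0, -4], [3, 5]]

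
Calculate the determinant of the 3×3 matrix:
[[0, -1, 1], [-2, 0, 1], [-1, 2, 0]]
-3

Expansion along first row:
det = 0·det([[0,1],[2,0]]) - -1·det([[-2,1],[-1,0]]) + 1·det([[-2,0],[-1,2]])
    = 0·(0·0 - 1·2) - -1·(-2·0 - 1·-1) + 1·(-2·2 - 0·-1)
    = 0·-2 - -1·1 + 1·-4
    = 0 + 1 + -4 = -3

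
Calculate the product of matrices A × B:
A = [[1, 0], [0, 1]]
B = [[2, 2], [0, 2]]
[[2, 2], [0, 2]]

Matrix multiplication:
C[0][0] = 1×2 + 0×0 = 2
C[0][1] = 1×2 + 0×2 = 2
C[1][0] = 0×2 + 1×0 = 0
C[1][1] = 0×2 + 1×2 = 2
Result: [[2, 2], [0, 2]]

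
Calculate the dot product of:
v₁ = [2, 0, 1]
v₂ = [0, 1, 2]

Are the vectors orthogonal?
2, No

The dot product is the sum of products of corresponding components.
v₁·v₂ = (2)*(0) + (0)*(1) + (1)*(2) = 0 + 0 + 2 = 2.
Two vectors are orthogonal iff their dot product is 0; here the dot product is 2, so the vectors are not orthogonal.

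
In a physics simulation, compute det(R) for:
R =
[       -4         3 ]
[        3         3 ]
det(R) = -21

For a 2×2 matrix [[a, b], [c, d]], det = a*d - b*c.
det(R) = (-4)*(3) - (3)*(3) = -12 - 9 = -21.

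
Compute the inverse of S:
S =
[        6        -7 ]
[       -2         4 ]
det(S) = 10
S⁻¹ =
[      2/5      7/10 ]
[      1/5       3/5 ]

For a 2×2 matrix S = [[a, b], [c, d]] with det(S) ≠ 0, S⁻¹ = (1/det(S)) * [[d, -b], [-c, a]].
det(S) = (6)*(4) - (-7)*(-2) = 24 - 14 = 10.
S⁻¹ = (1/10) * [[4, 7], [2, 6]].
Dividing each entry by 10 and reducing:
S⁻¹ =
[      2/5      7/10 ]
[      1/5       3/5 ]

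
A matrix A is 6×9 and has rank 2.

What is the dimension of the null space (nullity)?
7

The rank-nullity theorem for an m×n matrix states:
rank(A) + nullity(A) = n (the number of columns).
Here n = 9 and rank(A) = 2, so nullity(A) = 9 - 2 = 7.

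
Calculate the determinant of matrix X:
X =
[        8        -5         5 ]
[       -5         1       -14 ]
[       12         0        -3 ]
det(X) = 831

Expand along row 0 (cofactor expansion): det(X) = a*(e*i - f*h) - b*(d*i - f*g) + c*(d*h - e*g), where the 3×3 is [[a, b, c], [d, e, f], [g, h, i]].
Minor M_00 = (1)*(-3) - (-14)*(0) = -3 - 0 = -3.
Minor M_01 = (-5)*(-3) - (-14)*(12) = 15 + 168 = 183.
Minor M_02 = (-5)*(0) - (1)*(12) = 0 - 12 = -12.
det(X) = (8)*(-3) - (-5)*(183) + (5)*(-12) = -24 + 915 - 60 = 831.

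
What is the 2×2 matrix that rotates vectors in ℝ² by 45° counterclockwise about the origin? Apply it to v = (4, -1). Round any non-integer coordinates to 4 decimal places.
R = [[√2/2, -√2/2], [√2/2, √2/2]]; R·v = (3.5355, 2.1213)

A counterclockwise rotation by angle θ in ℝ² has matrix R(θ) = [[cos θ, -sin θ], [sin θ, cos θ]].
For θ = 45°: cos θ = √2/2, sin θ = √2/2.
R(45°) = [[√2/2, -√2/2], [√2/2, √2/2]].
R·v = [√2/2·4 + (-√2/2)·-1, √2/2·4 + √2/2·-1] = (3.5355, 2.1213).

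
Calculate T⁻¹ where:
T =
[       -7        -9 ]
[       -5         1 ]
det(T) = -52
T⁻¹ =
[    -1/52     -9/52 ]
[    -5/52      7/52 ]

For a 2×2 matrix T = [[a, b], [c, d]] with det(T) ≠ 0, T⁻¹ = (1/det(T)) * [[d, -b], [-c, a]].
det(T) = (-7)*(1) - (-9)*(-5) = -7 - 45 = -52.
T⁻¹ = (1/-52) * [[1, 9], [5, -7]].
Dividing each entry by -52 and reducing:
T⁻¹ =
[    -1/52     -9/52 ]
[    -5/52      7/52 ]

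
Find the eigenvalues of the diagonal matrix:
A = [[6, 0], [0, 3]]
λ₁ = 6, λ₂ = 3

The characteristic polynomial of A is det(A - λI) = (6 - λ)(3 - λ) = 0.
The roots are λ = 6 and λ = 3, so the eigenvalues are the diagonal entries.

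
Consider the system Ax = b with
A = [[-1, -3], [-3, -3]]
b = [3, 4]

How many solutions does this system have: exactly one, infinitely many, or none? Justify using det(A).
Exactly one solution

Compute det(A) = (-1)*(-3) - (-3)*(-3) = -6.
Because det(A) ≠ 0, A is invertible and Ax = b has a unique solution for every b (here x = A⁻¹ b).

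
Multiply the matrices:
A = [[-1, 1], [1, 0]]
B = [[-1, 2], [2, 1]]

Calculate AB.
[[3, -1], [-1, 2]]

Each entry (i,j) of AB = sum over k of A[i][k]*B[k][j].
(AB)[0][0] = (-1)*(-1) + (1)*(2) = 3
(AB)[0][1] = (-1)*(2) + (1)*(1) = -1
(AB)[1][0] = (1)*(-1) + (0)*(2) = -1
(AB)[1][1] = (1)*(2) + (0)*(1) = 2
AB = [[3, -1], [-1, 2]]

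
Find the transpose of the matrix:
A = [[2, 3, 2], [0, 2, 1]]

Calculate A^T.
[[2, 0], [3, 2], [2, 1]]

The transpose sends entry (i,j) to (j,i); rows become columns.
Row 0 of A: [2, 3, 2] -> column 0 of A^T.
Row 1 of A: [0, 2, 1] -> column 1 of A^T.
A^T = [[2, 0], [3, 2], [2, 1]]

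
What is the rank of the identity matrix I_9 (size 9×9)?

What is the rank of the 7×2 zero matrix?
rank(I_9) = 9, rank(0) = 0

The identity I_9 has 9 columns that are the standard basis vectors e_1, …, e_9. These are linearly independent, so all 9 columns are pivots and rank(I_9) = 9.
The 7×2 zero matrix has every entry zero, so every row is the zero row and there are no pivots; rank(0) = 0.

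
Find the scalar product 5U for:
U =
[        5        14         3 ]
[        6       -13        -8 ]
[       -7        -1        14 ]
5U =
[       25        70        15 ]
[       30       -65       -40 ]
[      -35        -5        70 ]

Scalar multiplication is elementwise: (5U)[i][j] = 5 * U[i][j].
  (5U)[0][0] = 5 * (5) = 25
  (5U)[0][1] = 5 * (14) = 70
  (5U)[0][2] = 5 * (3) = 15
  (5U)[1][0] = 5 * (6) = 30
  (5U)[1][1] = 5 * (-13) = -65
  (5U)[1][2] = 5 * (-8) = -40
  (5U)[2][0] = 5 * (-7) = -35
  (5U)[2][1] = 5 * (-1) = -5
  (5U)[2][2] = 5 * (14) = 70
5U =
[       25        70        15 ]
[       30       -65       -40 ]
[      -35        -5        70 ]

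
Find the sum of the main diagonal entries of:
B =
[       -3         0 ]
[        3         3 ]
tr(B) = -3 + 3 = 0

The trace of a square matrix is the sum of its diagonal entries.
Diagonal entries of B: B[0][0] = -3, B[1][1] = 3.
tr(B) = -3 + 3 = 0.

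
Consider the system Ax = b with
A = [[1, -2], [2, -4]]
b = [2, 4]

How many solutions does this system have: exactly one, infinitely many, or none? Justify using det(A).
Infinitely many solutions

det(A) = (1)*(-4) - (-2)*(2) = 0, so A is singular (column 2 is -2 times column 1).
b = [2, 4] = 2 * column 1 of A, so b lies in the column space of A.
A singular matrix whose right-hand side is in its column space gives a 1-parameter family of solutions — infinitely many.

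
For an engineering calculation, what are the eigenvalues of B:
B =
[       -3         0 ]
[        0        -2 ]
λ = -3, -2

Solve det(B - λI) = 0. For a 2×2 matrix the characteristic equation is λ² - (trace)λ + det = 0.
trace(B) = a + d = -3 - 2 = -5.
det(B) = a*d - b*c = (-3)*(-2) - (0)*(0) = 6 - 0 = 6.
Characteristic equation: λ² - (-5)λ + (6) = 0.
Discriminant = (-5)² - 4*(6) = 25 - 24 = 1.
λ = (-5 ± √1) / 2 = (-5 ± 1) / 2 = -3, -2.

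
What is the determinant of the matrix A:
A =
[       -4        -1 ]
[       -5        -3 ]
det(A) = 7

For a 2×2 matrix [[a, b], [c, d]], det = a*d - b*c.
det(A) = (-4)*(-3) - (-1)*(-5) = 12 - 5 = 7.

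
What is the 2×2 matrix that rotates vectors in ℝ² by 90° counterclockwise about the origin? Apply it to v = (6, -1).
R = [[0, -1], [1, 0]]; R·v = (1, 6)

A counterclockwise rotation by angle θ in ℝ² has matrix R(θ) = [[cos θ, -sin θ], [sin θ, cos θ]].
For θ = 90°: cos θ = 0, sin θ = 1.
R(90°) = [[0, -1], [1, 0]].
R·v = [0·6 + (-1)·-1, 1·6 + 0·-1] = (1, 6).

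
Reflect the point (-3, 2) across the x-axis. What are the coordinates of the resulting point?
(-3, -2)

Reflection across x-axis: (-3, 2) → (-3, -2)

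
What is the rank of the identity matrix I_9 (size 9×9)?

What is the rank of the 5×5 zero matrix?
rank(I_9) = 9, rank(0) = 0

The identity I_9 has 9 columns that are the standard basis vectors e_1, …, e_9. These are linearly independent, so all 9 columns are pivots and rank(I_9) = 9.
The 5×5 zero matrix has every entry zero, so every row is the zero row and there are no pivots; rank(0) = 0.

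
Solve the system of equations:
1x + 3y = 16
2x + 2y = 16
x = 4, y = 4

Use elimination (row reduction):
Equation 1: 1x + 3y = 16.
Equation 2: 2x + 2y = 16.
Multiply Eq1 by 2 and Eq2 by 1: 2x + 6y = 32;  2x + 2y = 16.
Subtract: (-4)y = -16, so y = 4.
Back-substitute into Eq1: 1x + 3*(4) = 16, so x = 4.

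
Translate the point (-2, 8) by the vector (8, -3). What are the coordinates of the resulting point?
(6, 5)

Translation by (8, -3):
x' = -2 + 8 = 6
y' = 8 + -3 = 5
Homogeneous matrix: [[1, 0, 8], [0, 1, -3], [0, 0, 1]]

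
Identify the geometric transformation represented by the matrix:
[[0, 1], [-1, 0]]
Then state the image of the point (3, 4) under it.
rotation by 90° clockwise (i.e., 270° counterclockwise); image of (3, 4) is (4, -3)

This matches the form [[cos θ, -sin θ], [sin θ, cos θ]] of a rotation matrix; reading off cos θ and sin θ gives the angle.
The matrix [[0, 1], [-1, 0]] represents: rotation by 90° clockwise (i.e., 270° counterclockwise).
Applying it to (3, 4): [0·3 + 1·4, -1·3 + 0·4] = (4, -3).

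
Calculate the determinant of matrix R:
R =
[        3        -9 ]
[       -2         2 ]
det(R) = -12

For a 2×2 matrix [[a, b], [c, d]], det = a*d - b*c.
det(R) = (3)*(2) - (-9)*(-2) = 6 - 18 = -12.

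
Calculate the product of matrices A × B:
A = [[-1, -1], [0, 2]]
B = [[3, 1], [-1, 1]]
[[-2, -2], [-2, 2]]

Matrix multiplication:
C[0][0] = -1×3 + -1×-1 = -2
C[0][1] = -1×1 + -1×1 = -2
C[1][0] = 0×3 + 2×-1 = -2
C[1][1] = 0×1 + 2×1 = 2
Result: [[-2, -2], [-2, 2]]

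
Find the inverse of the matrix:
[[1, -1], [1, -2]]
[[2, -1], [1, -1]]

For [[a,b],[c,d]], inverse = (1/det)·[[d,-b],[-c,a]]
det = 1·-2 - -1·1 = -1
Inverse = (1/-1)·[[-2, 1], [-1, 1]]
        = [[2, -1], [1, -1]]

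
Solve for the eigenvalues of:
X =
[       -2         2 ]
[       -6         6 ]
λ = 0, 4

Solve det(X - λI) = 0. For a 2×2 matrix the characteristic equation is λ² - (trace)λ + det = 0.
trace(X) = a + d = -2 + 6 = 4.
det(X) = a*d - b*c = (-2)*(6) - (2)*(-6) = -12 + 12 = 0.
Characteristic equation: λ² - (4)λ + (0) = 0.
Discriminant = (4)² - 4*(0) = 16 - 0 = 16.
λ = (4 ± √16) / 2 = (4 ± 4) / 2 = 0, 4.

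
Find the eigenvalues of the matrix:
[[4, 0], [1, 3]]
λ = 3 and λ = 4

Characteristic equation: det(A - λI) = 0
λ² - (trace)λ + (det) = 0
λ² - (7)λ + (12) = 0
λ² - 7λ + 12 = 0
Solving: λ = 3, 4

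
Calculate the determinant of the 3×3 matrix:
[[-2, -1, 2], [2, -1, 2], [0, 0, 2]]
8

Expansion along first row:
det = -2·det([[-1,2],[0,2]]) - -1·det([[2,2],[0,2]]) + 2·det([[2,-1],[0,0]])
    = -2·(-1·2 - 2·0) - -1·(2·2 - 2·0) + 2·(2·0 - -1·0)
    = -2·-2 - -1·4 + 2·0
    = 4 + 4 + 0 = 8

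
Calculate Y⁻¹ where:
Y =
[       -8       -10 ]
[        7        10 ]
det(Y) = -10
Y⁻¹ =
[       -1        -1 ]
[     7/10       4/5 ]

For a 2×2 matrix Y = [[a, b], [c, d]] with det(Y) ≠ 0, Y⁻¹ = (1/det(Y)) * [[d, -b], [-c, a]].
det(Y) = (-8)*(10) - (-10)*(7) = -80 + 70 = -10.
Y⁻¹ = (1/-10) * [[10, 10], [-7, -8]].
Dividing each entry by -10 and reducing:
Y⁻¹ =
[       -1        -1 ]
[     7/10       4/5 ]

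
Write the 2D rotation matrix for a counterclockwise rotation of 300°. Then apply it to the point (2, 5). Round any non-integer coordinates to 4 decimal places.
R = [[1/2, √3/2], [-√3/2, 1/2]]; R·(2, 5) = (5.3301, 0.7679)

Rotation matrix formula: R(θ) = [[cos θ, -sin θ], [sin θ, cos θ]]
For θ = 300°:
cos(300°) = 1/2
sin(300°) = -√3/2
R = [[1/2, √3/2], [-√3/2, 1/2]]
Apply to (2, 5): [1/2·2 + (√3/2)·5, -√3/2·2 + 1/2·5] = (5.3301, 0.7679)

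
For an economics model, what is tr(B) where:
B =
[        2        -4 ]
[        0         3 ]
tr(B) = 2 + 3 = 5

The trace of a square matrix is the sum of its diagonal entries.
Diagonal entries of B: B[0][0] = 2, B[1][1] = 3.
tr(B) = 2 + 3 = 5.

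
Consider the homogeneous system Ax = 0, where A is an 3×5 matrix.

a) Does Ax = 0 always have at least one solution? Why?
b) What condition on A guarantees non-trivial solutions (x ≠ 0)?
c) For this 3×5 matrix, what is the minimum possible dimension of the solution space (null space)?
a) Yes, x = 0 is always a solution. b) When A has linearly dependent columns (rank < n). c) Minimum nullity = 2.

a) x = 0 satisfies A·0 = 0, so the zero vector is always a solution.
b) Non-trivial solutions exist iff the columns of A are linearly dependent, equivalently rank(A) < n (the number of columns).
c) By rank-nullity, rank(A) + nullity(A) = n = 5. Since A has only 3 rows, rank(A) ≤ 3, so nullity(A) ≥ 5 - 3 = 2.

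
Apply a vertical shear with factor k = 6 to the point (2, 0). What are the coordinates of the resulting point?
(2, 12)

Shear matrix for vertical shear with factor k = 6:
[[1, 0], [6, 1]]
Result: (2, 0) → (2, 12)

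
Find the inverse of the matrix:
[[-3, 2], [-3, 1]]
[[1/3, -2/3], [1, -1]]

For [[a,b],[c,d]], inverse = (1/det)·[[d,-b],[-c,a]]
det = -3·1 - 2·-3 = 3
Inverse = (1/3)·[[1, -2], [3, -3]]
        = [[1/3, -2/3], [1, -1]]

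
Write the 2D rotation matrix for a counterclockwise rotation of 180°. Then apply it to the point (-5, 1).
R = [[-1, 0], [0, -1]]; R·(-5, 1) = (5, -1)

Rotation matrix formula: R(θ) = [[cos θ, -sin θ], [sin θ, cos θ]]
For θ = 180°:
cos(180°) = -1
sin(180°) = 0
R = [[-1, 0], [0, -1]]
Apply to (-5, 1): [-1·-5 + (0)·1, 0·-5 + -1·1] = (5, -1)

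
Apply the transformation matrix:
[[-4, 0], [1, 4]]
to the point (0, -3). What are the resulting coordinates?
(0, -12)

Matrix multiplication:
[[-4, 0], [1, 4]] × [0, -3]ᵀ
= [-4×0 + 0×-3, 1×0 + 4×-3]ᵀ
= [0.0000, -12.0000]ᵀ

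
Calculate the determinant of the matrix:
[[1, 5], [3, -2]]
-17

For a 2×2 matrix [[a, b], [c, d]], det = ad - bc
det = (1)(-2) - (5)(3) = -2 - 15 = -17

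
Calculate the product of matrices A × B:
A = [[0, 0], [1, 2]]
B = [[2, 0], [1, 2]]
[[0, 0], [4, 4]]

Matrix multiplication:
C[0][0] = 0×2 + 0×1 = 0
C[0][1] = 0×0 + 0×2 = 0
C[1][0] = 1×2 + 2×1 = 4
C[1][1] = 1×0 + 2×2 = 4
Result: [[0, 0], [4, 4]]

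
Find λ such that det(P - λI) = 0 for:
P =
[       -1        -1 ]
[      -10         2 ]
λ = -3, 4

Solve det(P - λI) = 0. For a 2×2 matrix the characteristic equation is λ² - (trace)λ + det = 0.
trace(P) = a + d = -1 + 2 = 1.
det(P) = a*d - b*c = (-1)*(2) - (-1)*(-10) = -2 - 10 = -12.
Characteristic equation: λ² - (1)λ + (-12) = 0.
Discriminant = (1)² - 4*(-12) = 1 + 48 = 49.
λ = (1 ± √49) / 2 = (1 ± 7) / 2 = -3, 4.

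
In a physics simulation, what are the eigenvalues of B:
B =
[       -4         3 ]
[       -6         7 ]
λ = -2, 5

Solve det(B - λI) = 0. For a 2×2 matrix the characteristic equation is λ² - (trace)λ + det = 0.
trace(B) = a + d = -4 + 7 = 3.
det(B) = a*d - b*c = (-4)*(7) - (3)*(-6) = -28 + 18 = -10.
Characteristic equation: λ² - (3)λ + (-10) = 0.
Discriminant = (3)² - 4*(-10) = 9 + 40 = 49.
λ = (3 ± √49) / 2 = (3 ± 7) / 2 = -2, 5.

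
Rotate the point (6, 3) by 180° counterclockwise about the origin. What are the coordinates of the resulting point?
(-6, -3)

Rotation matrix R(θ) = [[cos θ, -sin θ], [sin θ, cos θ]]; for θ = 180°:
R = [[-1, 0], [0, -1]]
Result: R × [6, 3]ᵀ = [-1·6 + (0)·3, 0·6 + (-1)·3]ᵀ = (-6, -3)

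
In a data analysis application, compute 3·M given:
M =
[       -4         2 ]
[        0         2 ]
3M =
[      -12         6 ]
[        0         6 ]

Scalar multiplication is elementwise: (3M)[i][j] = 3 * M[i][j].
  (3M)[0][0] = 3 * (-4) = -12
  (3M)[0][1] = 3 * (2) = 6
  (3M)[1][0] = 3 * (0) = 0
  (3M)[1][1] = 3 * (2) = 6
3M =
[      -12         6 ]
[        0         6 ]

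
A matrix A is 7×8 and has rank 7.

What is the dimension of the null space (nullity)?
1

The rank-nullity theorem for an m×n matrix states:
rank(A) + nullity(A) = n (the number of columns).
Here n = 8 and rank(A) = 7, so nullity(A) = 8 - 7 = 1.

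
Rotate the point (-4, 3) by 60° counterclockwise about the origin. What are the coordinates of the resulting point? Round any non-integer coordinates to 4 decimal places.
(-4.5981, -1.9641)

Rotation matrix R(θ) = [[cos θ, -sin θ], [sin θ, cos θ]]; for θ = 60°:
R = [[1/2, -√3/2], [√3/2, 1/2]]
Result: R × [-4, 3]ᵀ = [1/2·-4 + (-√3/2)·3, √3/2·-4 + (1/2)·3]ᵀ = (-4.5981, -1.9641)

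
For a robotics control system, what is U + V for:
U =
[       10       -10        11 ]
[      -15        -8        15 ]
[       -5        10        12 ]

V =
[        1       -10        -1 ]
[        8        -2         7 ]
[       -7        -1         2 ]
U + V =
[       11       -20        10 ]
[       -7       -10        22 ]
[      -12         9        14 ]

Matrix addition is elementwise: (U+V)[i][j] = U[i][j] + V[i][j].
  (U+V)[0][0] = (10) + (1) = 11
  (U+V)[0][1] = (-10) + (-10) = -20
  (U+V)[0][2] = (11) + (-1) = 10
  (U+V)[1][0] = (-15) + (8) = -7
  (U+V)[1][1] = (-8) + (-2) = -10
  (U+V)[1][2] = (15) + (7) = 22
  (U+V)[2][0] = (-5) + (-7) = -12
  (U+V)[2][1] = (10) + (-1) = 9
  (U+V)[2][2] = (12) + (2) = 14
U + V =
[       11       -20        10 ]
[       -7       -10        22 ]
[      -12         9        14 ]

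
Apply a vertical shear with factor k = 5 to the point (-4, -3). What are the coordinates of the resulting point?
(-4, -23)

Shear matrix for vertical shear with factor k = 5:
[[1, 0], [5, 1]]
Result: (-4, -3) → (-4, -23)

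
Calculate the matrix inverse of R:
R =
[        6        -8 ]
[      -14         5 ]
det(R) = -82
R⁻¹ =
[    -5/82     -4/41 ]
[    -7/41     -3/41 ]

For a 2×2 matrix R = [[a, b], [c, d]] with det(R) ≠ 0, R⁻¹ = (1/det(R)) * [[d, -b], [-c, a]].
det(R) = (6)*(5) - (-8)*(-14) = 30 - 112 = -82.
R⁻¹ = (1/-82) * [[5, 8], [14, 6]].
Dividing each entry by -82 and reducing:
R⁻¹ =
[    -5/82     -4/41 ]
[    -7/41     -3/41 ]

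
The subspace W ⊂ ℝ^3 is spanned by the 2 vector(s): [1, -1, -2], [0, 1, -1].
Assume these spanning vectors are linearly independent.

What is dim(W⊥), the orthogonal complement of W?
dim(W⊥) = 1

For any subspace W of ℝ^n, dim(W) + dim(W⊥) = n (the whole-space dimension).
Here the given 2 vectors are linearly independent, so dim(W) = 2.
Thus dim(W⊥) = n - dim(W) = 3 - 2 = 1.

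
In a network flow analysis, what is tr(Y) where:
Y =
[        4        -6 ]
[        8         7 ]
tr(Y) = 4 + 7 = 11

The trace of a square matrix is the sum of its diagonal entries.
Diagonal entries of Y: Y[0][0] = 4, Y[1][1] = 7.
tr(Y) = 4 + 7 = 11.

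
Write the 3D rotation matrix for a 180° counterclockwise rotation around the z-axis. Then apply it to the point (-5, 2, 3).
R = [[-1, 0, 0], [0, -1, 0], [0, 0, 1]]; R·(-5, 2, 3) = (5, -2, 3)

Rotation matrix for 180° around z-axis:
cos(180°) = -1, sin(180°) = 0
R = [[-1, 0, 0], [0, -1, 0], [0, 0, 1]]
Apply to (-5, 2, 3): R·[-5, 2, 3]ᵀ = (5, -2, 3)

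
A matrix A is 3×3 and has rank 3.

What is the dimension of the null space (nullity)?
0

The rank-nullity theorem for an m×n matrix states:
rank(A) + nullity(A) = n (the number of columns).
Here n = 3 and rank(A) = 3, so nullity(A) = 3 - 3 = 0.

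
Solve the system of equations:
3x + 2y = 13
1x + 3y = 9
x = 3, y = 2

Use elimination (row reduction):
Equation 1: 3x + 2y = 13.
Equation 2: 1x + 3y = 9.
Multiply Eq1 by 1 and Eq2 by 3: 3x + 2y = 13;  3x + 9y = 27.
Subtract: (7)y = 14, so y = 2.
Back-substitute into Eq1: 3x + 2*(2) = 13, so x = 3.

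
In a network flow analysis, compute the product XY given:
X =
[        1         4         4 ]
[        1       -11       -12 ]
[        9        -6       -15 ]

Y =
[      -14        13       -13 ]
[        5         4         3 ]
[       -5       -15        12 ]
XY =
[      -14       -31        47 ]
[       -9       149      -190 ]
[      -81       318      -315 ]

Matrix multiplication: (XY)[i][j] = sum over k of X[i][k] * Y[k][j].
  (XY)[0][0] = (1)*(-14) + (4)*(5) + (4)*(-5) = -14
  (XY)[0][1] = (1)*(13) + (4)*(4) + (4)*(-15) = -31
  (XY)[0][2] = (1)*(-13) + (4)*(3) + (4)*(12) = 47
  (XY)[1][0] = (1)*(-14) + (-11)*(5) + (-12)*(-5) = -9
  (XY)[1][1] = (1)*(13) + (-11)*(4) + (-12)*(-15) = 149
  (XY)[1][2] = (1)*(-13) + (-11)*(3) + (-12)*(12) = -190
  (XY)[2][0] = (9)*(-14) + (-6)*(5) + (-15)*(-5) = -81
  (XY)[2][1] = (9)*(13) + (-6)*(4) + (-15)*(-15) = 318
  (XY)[2][2] = (9)*(-13) + (-6)*(3) + (-15)*(12) = -315
XY =
[      -14       -31        47 ]
[       -9       149      -190 ]
[      -81       318      -315 ]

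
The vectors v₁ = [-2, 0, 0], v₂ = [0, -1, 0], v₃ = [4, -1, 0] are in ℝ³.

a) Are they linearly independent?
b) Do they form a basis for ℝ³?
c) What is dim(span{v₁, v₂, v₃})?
Not independent, not a basis, dim(span) = 2

Check whether v₃ can be written as a linear combination of v₁ and v₂.
v₃ = (-2)·v₁ + (1)·v₂ = [4, -1, 0], so the three vectors are linearly dependent.
Thus they do not form a basis for ℝ³, and dim(span{v₁, v₂, v₃}) = 2 (spanned by v₁ and v₂).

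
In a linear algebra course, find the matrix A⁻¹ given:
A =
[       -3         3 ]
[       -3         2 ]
det(A) = 3
A⁻¹ =
[      2/3        -1 ]
[        1        -1 ]

For a 2×2 matrix A = [[a, b], [c, d]] with det(A) ≠ 0, A⁻¹ = (1/det(A)) * [[d, -b], [-c, a]].
det(A) = (-3)*(2) - (3)*(-3) = -6 + 9 = 3.
A⁻¹ = (1/3) * [[2, -3], [3, -3]].
Dividing each entry by 3 and reducing:
A⁻¹ =
[      2/3        -1 ]
[        1        -1 ]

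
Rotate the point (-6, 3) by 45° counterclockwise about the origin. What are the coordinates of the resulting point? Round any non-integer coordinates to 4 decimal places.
(-6.3640, -2.1213)

Rotation matrix R(θ) = [[cos θ, -sin θ], [sin θ, cos θ]]; for θ = 45°:
R = [[√2/2, -√2/2], [√2/2, √2/2]]
Result: R × [-6, 3]ᵀ = [√2/2·-6 + (-√2/2)·3, √2/2·-6 + (√2/2)·3]ᵀ = (-6.3640, -2.1213)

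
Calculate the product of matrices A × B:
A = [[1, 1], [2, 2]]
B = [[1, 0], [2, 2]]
[[3, 2], [6, 4]]

Matrix multiplication:
C[0][0] = 1×1 + 1×2 = 3
C[0][1] = 1×0 + 1×2 = 2
C[1][0] = 2×1 + 2×2 = 6
C[1][1] = 2×0 + 2×2 = 4
Result: [[3, 2], [6, 4]]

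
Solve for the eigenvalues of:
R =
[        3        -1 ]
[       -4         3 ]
λ = 1, 5

Solve det(R - λI) = 0. For a 2×2 matrix the characteristic equation is λ² - (trace)λ + det = 0.
trace(R) = a + d = 3 + 3 = 6.
det(R) = a*d - b*c = (3)*(3) - (-1)*(-4) = 9 - 4 = 5.
Characteristic equation: λ² - (6)λ + (5) = 0.
Discriminant = (6)² - 4*(5) = 36 - 20 = 16.
λ = (6 ± √16) / 2 = (6 ± 4) / 2 = 1, 5.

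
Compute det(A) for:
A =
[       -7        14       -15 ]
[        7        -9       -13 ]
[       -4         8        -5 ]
det(A) = -125

Expand along row 0 (cofactor expansion): det(A) = a*(e*i - f*h) - b*(d*i - f*g) + c*(d*h - e*g), where the 3×3 is [[a, b, c], [d, e, f], [g, h, i]].
Minor M_00 = (-9)*(-5) - (-13)*(8) = 45 + 104 = 149.
Minor M_01 = (7)*(-5) - (-13)*(-4) = -35 - 52 = -87.
Minor M_02 = (7)*(8) - (-9)*(-4) = 56 - 36 = 20.
det(A) = (-7)*(149) - (14)*(-87) + (-15)*(20) = -1043 + 1218 - 300 = -125.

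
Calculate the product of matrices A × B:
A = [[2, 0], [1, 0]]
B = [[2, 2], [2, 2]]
[[4, 4], [2, 2]]

Matrix multiplication:
C[0][0] = 2×2 + 0×2 = 4
C[0][1] = 2×2 + 0×2 = 4
C[1][0] = 1×2 + 0×2 = 2
C[1][1] = 1×2 + 0×2 = 2
Result: [[4, 4], [2, 2]]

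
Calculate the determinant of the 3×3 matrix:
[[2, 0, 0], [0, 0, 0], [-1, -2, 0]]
0

Expansion along first row:
det = 2·det([[0,0],[-2,0]]) - 0·det([[0,0],[-1,0]]) + 0·det([[0,0],[-1,-2]])
    = 2·(0·0 - 0·-2) - 0·(0·0 - 0·-1) + 0·(0·-2 - 0·-1)
    = 2·0 - 0·0 + 0·0
    = 0 + 0 + 0 = 0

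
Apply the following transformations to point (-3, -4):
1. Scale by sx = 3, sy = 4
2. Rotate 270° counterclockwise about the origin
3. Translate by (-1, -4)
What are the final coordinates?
(-17, 5)

Step 1: Scale → (-9, -16)
Step 2: Rotate 270° → (-16, 9)
Step 3: Translate → (-17, 5)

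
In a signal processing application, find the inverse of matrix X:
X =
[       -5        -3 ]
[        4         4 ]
det(X) = -8
X⁻¹ =
[     -1/2      -3/8 ]
[      1/2       5/8 ]

For a 2×2 matrix X = [[a, b], [c, d]] with det(X) ≠ 0, X⁻¹ = (1/det(X)) * [[d, -b], [-c, a]].
det(X) = (-5)*(4) - (-3)*(4) = -20 + 12 = -8.
X⁻¹ = (1/-8) * [[4, 3], [-4, -5]].
Dividing each entry by -8 and reducing:
X⁻¹ =
[     -1/2      -3/8 ]
[      1/2       5/8 ]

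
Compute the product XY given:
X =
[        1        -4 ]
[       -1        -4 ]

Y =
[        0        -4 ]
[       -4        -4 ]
XY =
[       16        12 ]
[       16        20 ]

Matrix multiplication: (XY)[i][j] = sum over k of X[i][k] * Y[k][j].
  (XY)[0][0] = (1)*(0) + (-4)*(-4) = 16
  (XY)[0][1] = (1)*(-4) + (-4)*(-4) = 12
  (XY)[1][0] = (-1)*(0) + (-4)*(-4) = 16
  (XY)[1][1] = (-1)*(-4) + (-4)*(-4) = 20
XY =
[       16        12 ]
[       16        20 ]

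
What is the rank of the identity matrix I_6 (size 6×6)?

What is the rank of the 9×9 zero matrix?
rank(I_6) = 6, rank(0) = 0

The identity I_6 has 6 columns that are the standard basis vectors e_1, …, e_6. These are linearly independent, so all 6 columns are pivots and rank(I_6) = 6.
The 9×9 zero matrix has every entry zero, so every row is the zero row and there are no pivots; rank(0) = 0.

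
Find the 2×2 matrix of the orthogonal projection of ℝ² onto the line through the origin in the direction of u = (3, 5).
[[9/34, 15/34], [15/34, 25/34]]

The orthogonal projection onto the line spanned by a nonzero vector u = (a, b) has matrix P = (u uᵀ) / (uᵀ u) = (1/(a² + b²)) · [[a², ab], [ab, b²]].
Here u = (3, 5), so a² + b² = 9 + 25 = 34.
P = (1/34) · [[9, 15], [15, 25]] = [[9/34, 15/34], [15/34, 25/34]].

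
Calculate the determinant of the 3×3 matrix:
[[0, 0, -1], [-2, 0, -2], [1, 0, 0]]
0

Expansion along first row:
det = 0·det([[0,-2],[0,0]]) - 0·det([[-2,-2],[1,0]]) + -1·det([[-2,0],[1,0]])
    = 0·(0·0 - -2·0) - 0·(-2·0 - -2·1) + -1·(-2·0 - 0·1)
    = 0·0 - 0·2 + -1·0
    = 0 + 0 + 0 = 0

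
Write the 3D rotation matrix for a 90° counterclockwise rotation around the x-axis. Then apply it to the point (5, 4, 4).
R = [[1, 0, 0], [0, 0, -1], [0, 1, 0]]; R·(5, 4, 4) = (5, -4, 4)

Rotation matrix for 90° around x-axis:
cos(90°) = 0, sin(90°) = 1
R = [[1, 0, 0], [0, 0, -1], [0, 1, 0]]
Apply to (5, 4, 4): R·[5, 4, 4]ᵀ = (5, -4, 4)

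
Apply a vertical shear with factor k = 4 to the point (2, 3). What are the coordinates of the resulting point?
(2, 11)

Shear matrix for vertical shear with factor k = 4:
[[1, 0], [4, 1]]
Result: (2, 3) → (2, 11)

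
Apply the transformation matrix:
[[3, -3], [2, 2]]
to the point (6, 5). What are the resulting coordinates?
(3, 22)

Matrix multiplication:
[[3, -3], [2, 2]] × [6, 5]ᵀ
= [3×6 + -3×5, 2×6 + 2×5]ᵀ
= [3.0000, 22.0000]ᵀ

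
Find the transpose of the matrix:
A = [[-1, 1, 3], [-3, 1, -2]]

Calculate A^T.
[[-1, -3], [1, 1], [3, -2]]

The transpose sends entry (i,j) to (j,i); rows become columns.
Row 0 of A: [-1, 1, 3] -> column 0 of A^T.
Row 1 of A: [-3, 1, -2] -> column 1 of A^T.
A^T = [[-1, -3], [1, 1], [3, -2]]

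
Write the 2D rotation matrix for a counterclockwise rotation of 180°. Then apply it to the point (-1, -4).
R = [[-1, 0], [0, -1]]; R·(-1, -4) = (1, 4)

Rotation matrix formula: R(θ) = [[cos θ, -sin θ], [sin θ, cos θ]]
For θ = 180°:
cos(180°) = -1
sin(180°) = 0
R = [[-1, 0], [0, -1]]
Apply to (-1, -4): [-1·-1 + (0)·-4, 0·-1 + -1·-4] = (1, 4)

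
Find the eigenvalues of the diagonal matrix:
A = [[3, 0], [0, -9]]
λ₁ = 3, λ₂ = -9

The characteristic polynomial of A is det(A - λI) = (3 - λ)(-9 - λ) = 0.
The roots are λ = 3 and λ = -9, so the eigenvalues are the diagonal entries.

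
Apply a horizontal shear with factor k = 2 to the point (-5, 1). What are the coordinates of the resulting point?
(-3, 1)

Shear matrix for horizontal shear with factor k = 2:
[[1, 2], [0, 1]]
Result: (-5, 1) → (-3, 1)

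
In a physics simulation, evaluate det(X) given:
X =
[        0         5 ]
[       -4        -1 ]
det(X) = 20

For a 2×2 matrix [[a, b], [c, d]], det = a*d - b*c.
det(X) = (0)*(-1) - (5)*(-4) = 0 + 20 = 20.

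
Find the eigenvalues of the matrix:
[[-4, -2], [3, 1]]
λ = -2 and λ = -1

Characteristic equation: det(A - λI) = 0
λ² - (trace)λ + (det) = 0
λ² - (-3)λ + (2) = 0
λ² + 3λ + 2 = 0
Solving: λ = -2, -1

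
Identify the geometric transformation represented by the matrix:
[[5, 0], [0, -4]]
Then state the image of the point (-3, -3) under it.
non-uniform scaling by (5, -4); image of (-3, -3) is (-15, 12)

This is diagonal with distinct entries, so it scales the x-axis by 5 and the y-axis by -4.
The matrix [[5, 0], [0, -4]] represents: non-uniform scaling by (5, -4).
Applying it to (-3, -3): [5·-3 + 0·-3, 0·-3 + -4·-3] = (-15, 12).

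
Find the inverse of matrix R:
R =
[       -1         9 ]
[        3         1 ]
det(R) = -28
R⁻¹ =
[    -1/28      9/28 ]
[     3/28      1/28 ]

For a 2×2 matrix R = [[a, b], [c, d]] with det(R) ≠ 0, R⁻¹ = (1/det(R)) * [[d, -b], [-c, a]].
det(R) = (-1)*(1) - (9)*(3) = -1 - 27 = -28.
R⁻¹ = (1/-28) * [[1, -9], [-3, -1]].
Dividing each entry by -28 and reducing:
R⁻¹ =
[    -1/28      9/28 ]
[     3/28      1/28 ]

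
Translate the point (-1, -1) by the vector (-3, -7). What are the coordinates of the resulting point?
(-4, -8)

Translation by (-3, -7):
x' = -1 + -3 = -4
y' = -1 + -7 = -8
Homogeneous matrix: [[1, 0, -3], [0, 1, -7], [0, 0, 1]]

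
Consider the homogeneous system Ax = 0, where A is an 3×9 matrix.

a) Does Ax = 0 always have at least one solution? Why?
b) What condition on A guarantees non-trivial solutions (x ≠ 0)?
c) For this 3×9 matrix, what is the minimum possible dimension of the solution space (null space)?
a) Yes, x = 0 is always a solution. b) When A has linearly dependent columns (rank < n). c) Minimum nullity = 6.

a) x = 0 satisfies A·0 = 0, so the zero vector is always a solution.
b) Non-trivial solutions exist iff the columns of A are linearly dependent, equivalently rank(A) < n (the number of columns).
c) By rank-nullity, rank(A) + nullity(A) = n = 9. Since A has only 3 rows, rank(A) ≤ 3, so nullity(A) ≥ 9 - 3 = 6.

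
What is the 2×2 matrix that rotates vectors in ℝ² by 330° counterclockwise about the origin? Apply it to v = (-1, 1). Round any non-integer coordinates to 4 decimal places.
R = [[√3/2, 1/2], [-1/2, √3/2]]; R·v = (-0.3660, 1.3660)

A counterclockwise rotation by angle θ in ℝ² has matrix R(θ) = [[cos θ, -sin θ], [sin θ, cos θ]].
For θ = 330°: cos θ = √3/2, sin θ = -1/2.
R(330°) = [[√3/2, 1/2], [-1/2, √3/2]].
R·v = [√3/2·-1 + (1/2)·1, -1/2·-1 + √3/2·1] = (-0.3660, 1.3660).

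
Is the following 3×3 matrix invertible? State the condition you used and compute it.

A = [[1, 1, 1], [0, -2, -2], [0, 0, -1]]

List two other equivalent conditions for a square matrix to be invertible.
Yes, invertible; det(A) = 2 ≠ 0. Equivalent conditions: rank(A) = 3; Ax = 0 has only the trivial solution; 0 is not an eigenvalue; the columns of A are linearly independent.

To check invertibility, compute det(A).
The given matrix is triangular, so det(A) equals the product of its diagonal entries = 2 ≠ 0.
Since det(A) ≠ 0, A is invertible.
Equivalent conditions for a square matrix A to be invertible:
- rank(A) = 3 (full rank).
- The homogeneous system Ax = 0 has only the trivial solution x = 0.
- 0 is not an eigenvalue of A.
- The columns (equivalently rows) of A are linearly independent.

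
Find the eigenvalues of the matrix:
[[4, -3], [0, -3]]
λ = -3 and λ = 4

Characteristic equation: det(A - λI) = 0
λ² - (trace)λ + (det) = 0
λ² - (1)λ + (-12) = 0
λ² - 1λ - 12 = 0
Solving: λ = -3, 4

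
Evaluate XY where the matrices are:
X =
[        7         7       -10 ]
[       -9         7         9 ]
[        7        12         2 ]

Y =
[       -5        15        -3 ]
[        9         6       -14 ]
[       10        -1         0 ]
XY =
[      -72       157      -119 ]
[      198      -102       -71 ]
[       93       175      -189 ]

Matrix multiplication: (XY)[i][j] = sum over k of X[i][k] * Y[k][j].
  (XY)[0][0] = (7)*(-5) + (7)*(9) + (-10)*(10) = -72
  (XY)[0][1] = (7)*(15) + (7)*(6) + (-10)*(-1) = 157
  (XY)[0][2] = (7)*(-3) + (7)*(-14) + (-10)*(0) = -119
  (XY)[1][0] = (-9)*(-5) + (7)*(9) + (9)*(10) = 198
  (XY)[1][1] = (-9)*(15) + (7)*(6) + (9)*(-1) = -102
  (XY)[1][2] = (-9)*(-3) + (7)*(-14) + (9)*(0) = -71
  (XY)[2][0] = (7)*(-5) + (12)*(9) + (2)*(10) = 93
  (XY)[2][1] = (7)*(15) + (12)*(6) + (2)*(-1) = 175
  (XY)[2][2] = (7)*(-3) + (12)*(-14) + (2)*(0) = -189
XY =
[      -72       157      -119 ]
[      198      -102       -71 ]
[       93       175      -189 ]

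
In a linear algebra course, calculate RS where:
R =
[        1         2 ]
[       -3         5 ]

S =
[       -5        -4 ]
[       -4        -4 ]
RS =
[      -13       -12 ]
[       -5        -8 ]

Matrix multiplication: (RS)[i][j] = sum over k of R[i][k] * S[k][j].
  (RS)[0][0] = (1)*(-5) + (2)*(-4) = -13
  (RS)[0][1] = (1)*(-4) + (2)*(-4) = -12
  (RS)[1][0] = (-3)*(-5) + (5)*(-4) = -5
  (RS)[1][1] = (-3)*(-4) + (5)*(-4) = -8
RS =
[      -13       -12 ]
[       -5        -8 ]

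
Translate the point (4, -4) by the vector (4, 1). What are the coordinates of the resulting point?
(8, -3)

Translation by (4, 1):
x' = 4 + 4 = 8
y' = -4 + 1 = -3
Homogeneous matrix: [[1, 0, 4], [0, 1, 1], [0, 0, 1]]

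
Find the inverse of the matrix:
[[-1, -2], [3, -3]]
[[-1/3, 2/9], [-1/3, -1/9]]

For [[a,b],[c,d]], inverse = (1/det)·[[d,-b],[-c,a]]
det = -1·-3 - -2·3 = 9
Inverse = (1/9)·[[-3, 2], [-3, -1]]
        = [[-1/3, 2/9], [-1/3, -1/9]]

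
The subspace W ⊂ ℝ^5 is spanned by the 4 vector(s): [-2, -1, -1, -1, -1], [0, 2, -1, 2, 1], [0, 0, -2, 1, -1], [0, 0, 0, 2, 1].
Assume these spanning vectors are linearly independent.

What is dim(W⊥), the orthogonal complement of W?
dim(W⊥) = 1

For any subspace W of ℝ^n, dim(W) + dim(W⊥) = n (the whole-space dimension).
Here the given 4 vectors are linearly independent, so dim(W) = 4.
Thus dim(W⊥) = n - dim(W) = 5 - 4 = 1.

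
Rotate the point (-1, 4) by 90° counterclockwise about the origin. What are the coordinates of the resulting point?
(-4, -1)

Rotation matrix R(θ) = [[cos θ, -sin θ], [sin θ, cos θ]]; for θ = 90°:
R = [[0, -1], [1, 0]]
Result: R × [-1, 4]ᵀ = [0·-1 + (-1)·4, 1·-1 + (0)·4]ᵀ = (-4, -1)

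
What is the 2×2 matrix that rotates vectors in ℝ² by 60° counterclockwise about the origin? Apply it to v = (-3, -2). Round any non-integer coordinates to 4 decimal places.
R = [[1/2, -√3/2], [√3/2, 1/2]]; R·v = (0.2321, -3.5981)

A counterclockwise rotation by angle θ in ℝ² has matrix R(θ) = [[cos θ, -sin θ], [sin θ, cos θ]].
For θ = 60°: cos θ = 1/2, sin θ = √3/2.
R(60°) = [[1/2, -√3/2], [√3/2, 1/2]].
R·v = [1/2·-3 + (-√3/2)·-2, √3/2·-3 + 1/2·-2] = (0.2321, -3.5981).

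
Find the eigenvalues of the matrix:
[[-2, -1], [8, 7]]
λ = -1 and λ = 6

Characteristic equation: det(A - λI) = 0
λ² - (trace)λ + (det) = 0
λ² - (5)λ + (-6) = 0
λ² - 5λ - 6 = 0
Solving: λ = -1, 6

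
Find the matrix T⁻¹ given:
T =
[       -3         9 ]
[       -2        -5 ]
det(T) = 33
T⁻¹ =
[    -5/33     -3/11 ]
[     2/33     -1/11 ]

For a 2×2 matrix T = [[a, b], [c, d]] with det(T) ≠ 0, T⁻¹ = (1/det(T)) * [[d, -b], [-c, a]].
det(T) = (-3)*(-5) - (9)*(-2) = 15 + 18 = 33.
T⁻¹ = (1/33) * [[-5, -9], [2, -3]].
Dividing each entry by 33 and reducing:
T⁻¹ =
[    -5/33     -3/11 ]
[     2/33     -1/11 ]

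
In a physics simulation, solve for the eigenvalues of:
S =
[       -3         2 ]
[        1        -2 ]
λ = -4, -1

Solve det(S - λI) = 0. For a 2×2 matrix the characteristic equation is λ² - (trace)λ + det = 0.
trace(S) = a + d = -3 - 2 = -5.
det(S) = a*d - b*c = (-3)*(-2) - (2)*(1) = 6 - 2 = 4.
Characteristic equation: λ² - (-5)λ + (4) = 0.
Discriminant = (-5)² - 4*(4) = 25 - 16 = 9.
λ = (-5 ± √9) / 2 = (-5 ± 3) / 2 = -4, -1.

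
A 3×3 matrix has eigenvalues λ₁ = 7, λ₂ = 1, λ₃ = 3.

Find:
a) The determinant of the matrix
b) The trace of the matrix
det = 21, trace = 11

Two standard eigenvalue identities:
- det(A) equals the product of the eigenvalues (counted with multiplicity).
- trace(A) equals the sum of the eigenvalues.
det(A) = (7)*(1)*(3) = 21.
trace(A) = 7 + 1 + 3 = 11.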